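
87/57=29/19=1.53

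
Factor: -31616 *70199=  -  2^7*13^1*19^1*70199^1 = -2219411584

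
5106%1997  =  1112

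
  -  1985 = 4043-6028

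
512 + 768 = 1280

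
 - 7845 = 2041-9886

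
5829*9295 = 54180555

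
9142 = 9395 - 253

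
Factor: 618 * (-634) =- 391812 = -2^2 * 3^1 * 103^1 * 317^1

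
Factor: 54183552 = 2^7*3^1 * 149^1*947^1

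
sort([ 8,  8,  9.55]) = [ 8,  8,  9.55 ]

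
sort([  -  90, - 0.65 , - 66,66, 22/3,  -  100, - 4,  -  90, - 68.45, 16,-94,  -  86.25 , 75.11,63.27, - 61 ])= [ - 100, - 94, - 90,-90,-86.25,  -  68.45, - 66, - 61, - 4, - 0.65, 22/3,16, 63.27, 66,75.11 ]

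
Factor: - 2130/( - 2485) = 2^1*3^1* 7^( - 1 ) = 6/7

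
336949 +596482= 933431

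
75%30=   15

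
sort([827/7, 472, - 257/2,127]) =[ - 257/2 , 827/7, 127,472]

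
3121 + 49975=53096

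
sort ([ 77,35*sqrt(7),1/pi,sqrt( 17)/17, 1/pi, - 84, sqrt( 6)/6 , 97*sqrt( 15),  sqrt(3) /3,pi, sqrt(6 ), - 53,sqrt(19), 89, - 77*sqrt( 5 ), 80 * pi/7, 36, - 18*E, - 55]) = [ - 77*sqrt(5),  -  84, - 55, - 53 , - 18*E,sqrt(17) /17,1/pi, 1/pi, sqrt( 6)/6,  sqrt( 3) /3,  sqrt( 6),pi,sqrt( 19),80 *pi/7, 36,77, 89 , 35 * sqrt(7),97*sqrt( 15 )] 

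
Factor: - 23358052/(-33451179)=2^2*3^( - 1 ) *5839513^1 * 11150393^( - 1 )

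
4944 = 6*824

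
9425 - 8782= 643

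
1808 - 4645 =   -  2837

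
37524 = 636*59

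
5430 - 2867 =2563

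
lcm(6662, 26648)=26648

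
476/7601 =476/7601 = 0.06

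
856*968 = 828608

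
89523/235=89523/235 = 380.95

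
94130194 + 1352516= 95482710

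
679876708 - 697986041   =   - 18109333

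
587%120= 107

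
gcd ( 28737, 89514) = 9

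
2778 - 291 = 2487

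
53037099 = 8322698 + 44714401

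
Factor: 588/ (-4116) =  - 7^( - 1) = - 1/7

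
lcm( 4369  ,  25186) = 428162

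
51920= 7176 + 44744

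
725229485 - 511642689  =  213586796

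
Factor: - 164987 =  - 164987^1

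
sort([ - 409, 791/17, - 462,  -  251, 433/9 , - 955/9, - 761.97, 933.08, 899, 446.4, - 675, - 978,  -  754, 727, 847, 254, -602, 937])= [ - 978, - 761.97,  -  754, - 675,- 602,-462,-409,-251, - 955/9, 791/17, 433/9,254,446.4, 727, 847,  899,933.08, 937]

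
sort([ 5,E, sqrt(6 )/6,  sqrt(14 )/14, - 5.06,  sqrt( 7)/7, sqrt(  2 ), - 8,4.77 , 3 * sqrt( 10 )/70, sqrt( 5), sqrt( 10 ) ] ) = [ - 8 , - 5.06 , 3*sqrt( 10)/70,  sqrt( 14) /14, sqrt(  7 ) /7, sqrt(6 ) /6, sqrt ( 2 ),sqrt( 5), E, sqrt( 10 ), 4.77,5 ] 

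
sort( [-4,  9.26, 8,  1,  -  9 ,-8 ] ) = [ - 9, - 8, - 4, 1, 8,9.26 ] 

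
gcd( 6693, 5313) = 69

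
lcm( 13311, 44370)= 133110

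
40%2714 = 40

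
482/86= 5 + 26/43 =5.60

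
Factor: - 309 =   -  3^1*103^1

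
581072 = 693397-112325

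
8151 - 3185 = 4966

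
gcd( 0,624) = 624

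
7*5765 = 40355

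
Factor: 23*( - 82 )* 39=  - 2^1 * 3^1 * 13^1*23^1 * 41^1 = - 73554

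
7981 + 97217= 105198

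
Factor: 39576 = 2^3*3^1 * 17^1*97^1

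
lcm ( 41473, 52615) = 3525205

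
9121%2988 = 157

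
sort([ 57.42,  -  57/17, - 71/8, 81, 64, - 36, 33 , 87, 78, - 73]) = [ - 73 ,- 36, - 71/8 , - 57/17, 33,57.42, 64, 78,81,87] 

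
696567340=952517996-255950656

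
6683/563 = 11 + 490/563 = 11.87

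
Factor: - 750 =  - 2^1*3^1 * 5^3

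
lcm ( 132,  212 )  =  6996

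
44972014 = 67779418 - 22807404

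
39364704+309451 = 39674155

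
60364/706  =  85+177/353=85.50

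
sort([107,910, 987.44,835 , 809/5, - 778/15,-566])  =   [ - 566 , - 778/15,107, 809/5,835,910,987.44]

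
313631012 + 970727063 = 1284358075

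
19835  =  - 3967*( - 5 ) 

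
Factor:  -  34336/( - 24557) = 2^5*13^ (  -  1)*29^1* 37^1* 1889^( - 1) 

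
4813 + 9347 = 14160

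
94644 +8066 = 102710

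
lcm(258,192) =8256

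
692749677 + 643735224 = 1336484901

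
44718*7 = 313026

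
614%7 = 5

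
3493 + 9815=13308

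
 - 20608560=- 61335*336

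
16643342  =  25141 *662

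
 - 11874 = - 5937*2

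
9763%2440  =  3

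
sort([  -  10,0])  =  [- 10, 0]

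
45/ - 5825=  - 1 +1156/1165 = - 0.01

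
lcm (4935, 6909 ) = 34545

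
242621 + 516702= 759323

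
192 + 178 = 370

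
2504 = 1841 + 663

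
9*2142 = 19278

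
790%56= 6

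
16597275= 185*89715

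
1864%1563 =301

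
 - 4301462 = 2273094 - 6574556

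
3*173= 519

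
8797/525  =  8797/525 = 16.76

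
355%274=81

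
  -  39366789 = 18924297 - 58291086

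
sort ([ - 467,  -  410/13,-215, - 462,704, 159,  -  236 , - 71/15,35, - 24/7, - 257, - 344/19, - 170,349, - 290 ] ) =[ - 467, - 462,  -  290, - 257,  -  236, - 215, - 170,  -  410/13 ,  -  344/19, - 71/15,-24/7,35,159 , 349, 704 ]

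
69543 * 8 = 556344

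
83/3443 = 83/3443 = 0.02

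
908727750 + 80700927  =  989428677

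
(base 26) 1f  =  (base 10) 41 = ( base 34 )17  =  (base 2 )101001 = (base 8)51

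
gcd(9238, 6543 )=1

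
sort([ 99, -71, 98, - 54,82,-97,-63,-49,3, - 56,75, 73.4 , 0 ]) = [ - 97, - 71,- 63 ,  -  56, - 54 ,-49, 0,3,73.4, 75 , 82,98,99 ] 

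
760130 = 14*54295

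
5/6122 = 5/6122 = 0.00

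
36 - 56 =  - 20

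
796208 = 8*99526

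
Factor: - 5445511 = - 1103^1*4937^1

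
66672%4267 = 2667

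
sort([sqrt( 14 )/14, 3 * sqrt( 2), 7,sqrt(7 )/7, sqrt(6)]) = [ sqrt(14 ) /14, sqrt( 7 ) /7,sqrt (6),3 * sqrt( 2), 7 ]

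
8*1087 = 8696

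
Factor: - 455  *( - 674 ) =306670 = 2^1*5^1*7^1*13^1 *337^1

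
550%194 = 162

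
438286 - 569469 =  - 131183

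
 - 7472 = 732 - 8204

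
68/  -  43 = - 68/43 = - 1.58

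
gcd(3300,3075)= 75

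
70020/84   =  833 + 4/7 = 833.57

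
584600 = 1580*370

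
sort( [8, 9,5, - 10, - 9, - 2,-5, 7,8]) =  [ - 10, - 9, - 5, - 2, 5,7,8,8, 9 ]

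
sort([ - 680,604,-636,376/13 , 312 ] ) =[ - 680, - 636,376/13, 312,  604] 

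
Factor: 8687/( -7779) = - 3^( - 1)*7^1*17^1*73^1*2593^(-1)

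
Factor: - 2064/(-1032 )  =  2 = 2^1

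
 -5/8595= - 1/1719 = - 0.00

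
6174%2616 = 942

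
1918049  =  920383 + 997666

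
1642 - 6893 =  - 5251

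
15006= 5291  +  9715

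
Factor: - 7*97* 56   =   - 2^3*7^2*97^1=- 38024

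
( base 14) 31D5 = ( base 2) 10000110100111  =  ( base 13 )3bc9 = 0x21a7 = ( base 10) 8615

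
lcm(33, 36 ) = 396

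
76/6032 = 19/1508 =0.01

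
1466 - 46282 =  - 44816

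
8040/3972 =670/331 = 2.02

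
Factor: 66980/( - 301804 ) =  - 85/383= - 5^1*17^1*383^( - 1) 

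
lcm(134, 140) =9380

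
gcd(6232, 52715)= 1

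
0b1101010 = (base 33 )37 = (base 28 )3M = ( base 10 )106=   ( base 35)31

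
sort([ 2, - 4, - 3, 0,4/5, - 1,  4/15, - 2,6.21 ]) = [-4, - 3,-2, - 1,  0 , 4/15,4/5, 2,6.21] 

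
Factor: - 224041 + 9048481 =8824440 = 2^3*3^1*5^1*151^1 *487^1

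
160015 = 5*32003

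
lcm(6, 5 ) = 30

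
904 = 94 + 810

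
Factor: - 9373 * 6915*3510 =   -  2^1*3^4*5^2 * 7^1*13^2*103^1*461^1 = -  227498175450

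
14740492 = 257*57356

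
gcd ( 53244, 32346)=54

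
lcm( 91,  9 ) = 819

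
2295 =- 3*( - 765)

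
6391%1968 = 487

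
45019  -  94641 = -49622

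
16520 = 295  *56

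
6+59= 65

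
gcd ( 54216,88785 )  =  9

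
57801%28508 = 785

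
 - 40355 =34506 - 74861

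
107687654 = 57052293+50635361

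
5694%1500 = 1194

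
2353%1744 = 609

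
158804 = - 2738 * ( - 58 ) 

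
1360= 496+864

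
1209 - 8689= - 7480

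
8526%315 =21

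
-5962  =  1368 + - 7330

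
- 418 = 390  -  808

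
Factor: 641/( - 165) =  - 3^( -1)*5^ ( - 1 )*11^( - 1)*641^1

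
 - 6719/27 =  - 249+4/27=-248.85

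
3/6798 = 1/2266 = 0.00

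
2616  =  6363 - 3747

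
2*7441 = 14882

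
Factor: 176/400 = 11/25 = 5^(-2) * 11^1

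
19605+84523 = 104128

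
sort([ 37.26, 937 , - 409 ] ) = [ - 409, 37.26,937]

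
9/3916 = 9/3916= 0.00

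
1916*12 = 22992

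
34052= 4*8513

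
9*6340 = 57060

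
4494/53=4494/53 = 84.79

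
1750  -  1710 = 40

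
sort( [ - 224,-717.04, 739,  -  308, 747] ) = [-717.04,-308,- 224, 739, 747]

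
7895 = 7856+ 39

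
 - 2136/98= -1068/49 = - 21.80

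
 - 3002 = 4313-7315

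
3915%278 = 23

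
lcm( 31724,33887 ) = 1491028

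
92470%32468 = 27534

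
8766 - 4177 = 4589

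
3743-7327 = -3584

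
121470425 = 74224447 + 47245978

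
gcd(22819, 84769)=1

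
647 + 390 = 1037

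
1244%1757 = 1244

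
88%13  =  10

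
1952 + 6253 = 8205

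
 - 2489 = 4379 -6868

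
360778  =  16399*22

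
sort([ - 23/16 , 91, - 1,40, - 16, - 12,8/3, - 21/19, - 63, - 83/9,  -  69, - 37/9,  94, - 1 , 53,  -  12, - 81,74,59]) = [ - 81, - 69, - 63, - 16, - 12, -12, - 83/9 ,-37/9, - 23/16, - 21/19, - 1, - 1,8/3,40,53, 59,74, 91, 94]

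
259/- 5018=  - 1 + 4759/5018 = - 0.05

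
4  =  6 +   -  2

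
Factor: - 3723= - 3^1*17^1 * 73^1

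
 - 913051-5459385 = -6372436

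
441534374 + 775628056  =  1217162430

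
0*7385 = 0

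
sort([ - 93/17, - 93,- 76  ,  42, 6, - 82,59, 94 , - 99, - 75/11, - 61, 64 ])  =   [-99,  -  93, - 82, - 76 , - 61, - 75/11  ,-93/17, 6 , 42, 59,  64,  94 ]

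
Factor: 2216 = 2^3 * 277^1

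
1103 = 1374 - 271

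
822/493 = 822/493 = 1.67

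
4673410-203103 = 4470307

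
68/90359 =68/90359 = 0.00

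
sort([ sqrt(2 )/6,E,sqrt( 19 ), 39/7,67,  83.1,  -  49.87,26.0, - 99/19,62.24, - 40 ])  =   [ - 49.87,-40, - 99/19 , sqrt( 2) /6, E,  sqrt( 19 ), 39/7,  26.0,62.24,  67 , 83.1 ] 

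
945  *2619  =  2474955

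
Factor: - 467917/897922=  - 2^( - 1) * 79^1 * 269^( - 1 )*1669^(-1) * 5923^1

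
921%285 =66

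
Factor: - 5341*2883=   -  15398103  =  - 3^1 * 7^2*31^2*109^1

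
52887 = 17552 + 35335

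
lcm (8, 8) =8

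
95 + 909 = 1004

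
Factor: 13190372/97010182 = 2^1 * 13^1*23^(  -  1) * 41^( - 1) * 51437^( - 1 ) * 253661^1 =6595186/48505091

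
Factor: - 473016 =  - 2^3*3^1*19709^1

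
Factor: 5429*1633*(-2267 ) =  - 20098217719  =  - 23^1*61^1*71^1*89^1 *2267^1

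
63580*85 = 5404300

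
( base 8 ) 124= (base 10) 84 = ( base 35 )2E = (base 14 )60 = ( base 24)3C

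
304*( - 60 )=  -  18240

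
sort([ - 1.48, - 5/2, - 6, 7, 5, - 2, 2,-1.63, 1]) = [ - 6,-5/2,-2,-1.63, - 1.48,  1, 2, 5, 7]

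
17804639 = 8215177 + 9589462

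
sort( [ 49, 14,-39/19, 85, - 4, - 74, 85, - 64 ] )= [ - 74,-64, -4,  -  39/19, 14,  49, 85,85 ] 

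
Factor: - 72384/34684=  - 2^4 * 3^1* 23^ ( - 1) = - 48/23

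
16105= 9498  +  6607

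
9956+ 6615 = 16571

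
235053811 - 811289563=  - 576235752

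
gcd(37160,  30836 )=4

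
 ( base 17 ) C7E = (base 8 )7021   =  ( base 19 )9IA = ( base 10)3601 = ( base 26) 58d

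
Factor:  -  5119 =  - 5119^1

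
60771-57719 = 3052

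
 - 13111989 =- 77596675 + 64484686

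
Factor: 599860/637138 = 299930/318569  =  2^1*5^1  *  89^1*337^1*318569^(-1)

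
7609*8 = 60872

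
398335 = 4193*95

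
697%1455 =697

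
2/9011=2/9011= 0.00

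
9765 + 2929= 12694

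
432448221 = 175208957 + 257239264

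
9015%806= 149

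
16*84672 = 1354752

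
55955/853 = 65 + 510/853  =  65.60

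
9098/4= 2274 + 1/2=2274.50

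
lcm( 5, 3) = 15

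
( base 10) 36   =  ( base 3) 1100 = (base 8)44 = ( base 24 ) 1C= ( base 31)15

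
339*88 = 29832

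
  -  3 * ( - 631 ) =1893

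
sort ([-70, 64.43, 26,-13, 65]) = [-70, - 13, 26,64.43, 65]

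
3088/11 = 280+8/11 = 280.73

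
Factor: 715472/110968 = 2^1*11^(  -  1) * 13^(-1)*461^1 =922/143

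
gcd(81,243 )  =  81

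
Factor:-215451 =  - 3^2*37^1*647^1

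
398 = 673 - 275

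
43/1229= 43/1229 = 0.03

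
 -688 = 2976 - 3664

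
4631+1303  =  5934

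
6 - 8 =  - 2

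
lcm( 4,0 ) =0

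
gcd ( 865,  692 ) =173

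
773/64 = 12 + 5/64 = 12.08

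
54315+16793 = 71108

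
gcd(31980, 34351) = 1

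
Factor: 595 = 5^1*7^1*17^1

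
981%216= 117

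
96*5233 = 502368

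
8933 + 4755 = 13688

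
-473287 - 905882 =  - 1379169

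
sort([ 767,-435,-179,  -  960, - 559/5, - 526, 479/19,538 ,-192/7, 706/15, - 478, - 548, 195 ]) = [-960,-548,-526,  -  478,-435, - 179,-559/5,-192/7, 479/19,706/15,195,538,767]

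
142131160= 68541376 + 73589784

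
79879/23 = 3473 = 3473.00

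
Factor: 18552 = 2^3*3^1 * 773^1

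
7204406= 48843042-41638636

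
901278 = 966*933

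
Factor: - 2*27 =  - 54 =- 2^1 * 3^3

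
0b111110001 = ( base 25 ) JM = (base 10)497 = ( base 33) F2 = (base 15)232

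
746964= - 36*( - 20749)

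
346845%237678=109167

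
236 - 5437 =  - 5201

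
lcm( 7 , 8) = 56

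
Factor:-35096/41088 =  - 41/48 = - 2^ (- 4) * 3^(- 1 )*41^1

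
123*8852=1088796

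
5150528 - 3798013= 1352515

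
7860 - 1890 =5970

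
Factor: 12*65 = 2^2*3^1 * 5^1* 13^1  =  780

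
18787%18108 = 679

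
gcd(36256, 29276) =4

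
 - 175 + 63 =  -112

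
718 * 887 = 636866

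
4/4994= 2/2497= 0.00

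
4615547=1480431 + 3135116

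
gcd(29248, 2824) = 8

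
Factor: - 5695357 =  - 17^1*335021^1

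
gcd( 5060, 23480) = 20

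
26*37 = 962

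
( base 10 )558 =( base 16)22e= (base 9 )680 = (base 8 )1056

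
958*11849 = 11351342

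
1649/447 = 1649/447 = 3.69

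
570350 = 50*11407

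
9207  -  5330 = 3877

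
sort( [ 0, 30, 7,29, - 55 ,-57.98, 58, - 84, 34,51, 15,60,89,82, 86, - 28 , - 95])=[-95,-84, - 57.98, -55,-28, 0 , 7, 15 , 29,  30, 34,51  ,  58,  60, 82 , 86,89 ] 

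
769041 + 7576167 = 8345208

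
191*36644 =6999004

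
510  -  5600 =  - 5090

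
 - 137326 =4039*(-34)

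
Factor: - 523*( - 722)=2^1*19^2 * 523^1 = 377606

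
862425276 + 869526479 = 1731951755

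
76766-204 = 76562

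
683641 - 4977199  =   - 4293558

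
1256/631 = 1 + 625/631 = 1.99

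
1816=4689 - 2873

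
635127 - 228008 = 407119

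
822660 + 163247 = 985907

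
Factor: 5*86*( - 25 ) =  - 2^1*5^3*43^1 = - 10750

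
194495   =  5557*35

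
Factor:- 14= - 2^1 * 7^1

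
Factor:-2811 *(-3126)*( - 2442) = -21458308212 = -  2^2 * 3^3 * 11^1*37^1 * 521^1 *937^1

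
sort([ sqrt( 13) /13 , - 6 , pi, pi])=[ - 6,sqrt( 13)/13, pi,pi ] 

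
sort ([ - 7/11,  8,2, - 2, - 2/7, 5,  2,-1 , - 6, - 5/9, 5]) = [ - 6,-2, - 1, - 7/11, - 5/9, - 2/7,2,2, 5,5, 8]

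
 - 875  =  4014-4889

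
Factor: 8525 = 5^2*11^1*31^1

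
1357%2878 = 1357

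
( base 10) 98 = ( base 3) 10122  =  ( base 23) 46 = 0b1100010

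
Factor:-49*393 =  - 3^1*7^2*131^1 = - 19257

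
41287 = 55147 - 13860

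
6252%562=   70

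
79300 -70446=8854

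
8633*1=8633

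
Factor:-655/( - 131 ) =5^1 = 5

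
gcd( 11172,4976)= 4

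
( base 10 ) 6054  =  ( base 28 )7K6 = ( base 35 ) 4WY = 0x17A6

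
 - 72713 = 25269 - 97982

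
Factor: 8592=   2^4*3^1*179^1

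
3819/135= 28 + 13/45= 28.29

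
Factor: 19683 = 3^9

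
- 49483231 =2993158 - 52476389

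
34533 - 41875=  -  7342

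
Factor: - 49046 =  - 2^1*137^1 * 179^1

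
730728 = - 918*(  -  796 ) 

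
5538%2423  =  692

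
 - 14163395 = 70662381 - 84825776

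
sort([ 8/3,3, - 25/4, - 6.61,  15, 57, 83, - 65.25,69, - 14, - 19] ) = [  -  65.25,  -  19 , - 14, - 6.61, - 25/4, 8/3,  3, 15,  57, 69, 83] 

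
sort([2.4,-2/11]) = [ - 2/11 , 2.4 ] 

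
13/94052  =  13/94052 = 0.00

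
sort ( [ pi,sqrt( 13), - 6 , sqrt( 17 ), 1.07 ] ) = [-6, 1.07,pi,sqrt ( 13 ), sqrt ( 17 ) ] 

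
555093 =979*567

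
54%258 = 54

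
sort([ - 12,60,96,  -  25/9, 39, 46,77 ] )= [-12,-25/9,39,46, 60, 77,  96]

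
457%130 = 67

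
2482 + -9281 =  - 6799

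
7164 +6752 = 13916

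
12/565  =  12/565  =  0.02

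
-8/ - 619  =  8/619  =  0.01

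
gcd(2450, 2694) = 2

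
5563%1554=901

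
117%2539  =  117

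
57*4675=266475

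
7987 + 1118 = 9105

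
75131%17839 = 3775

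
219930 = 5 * 43986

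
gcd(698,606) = 2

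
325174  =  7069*46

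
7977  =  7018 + 959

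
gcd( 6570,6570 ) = 6570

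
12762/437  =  29 + 89/437=29.20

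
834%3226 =834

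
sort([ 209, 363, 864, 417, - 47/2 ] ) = [ -47/2, 209, 363,  417 , 864]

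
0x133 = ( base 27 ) ba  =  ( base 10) 307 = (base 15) 157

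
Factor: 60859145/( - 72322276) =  - 2^ (  -  2)*5^1*13^( - 1) * 1390813^( - 1)*12171829^1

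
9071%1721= 466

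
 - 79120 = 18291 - 97411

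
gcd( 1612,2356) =124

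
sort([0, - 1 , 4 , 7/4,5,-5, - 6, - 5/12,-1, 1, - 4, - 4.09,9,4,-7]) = [ - 7, -6, - 5, -4.09, - 4, - 1, - 1,  -  5/12,0,1, 7/4, 4,4,5,9]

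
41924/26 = 1612 + 6/13 =1612.46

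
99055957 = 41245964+57809993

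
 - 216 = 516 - 732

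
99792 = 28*3564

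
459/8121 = 153/2707 =0.06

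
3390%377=374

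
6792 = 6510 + 282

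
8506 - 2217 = 6289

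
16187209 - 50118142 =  -33930933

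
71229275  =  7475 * 9529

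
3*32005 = 96015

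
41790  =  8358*5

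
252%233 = 19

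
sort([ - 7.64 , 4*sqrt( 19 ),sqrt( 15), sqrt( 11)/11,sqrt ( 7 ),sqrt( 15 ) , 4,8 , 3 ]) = [ - 7.64,sqrt( 11) /11,  sqrt( 7),3,sqrt ( 15),sqrt( 15),4, 8, 4*sqrt( 19 )]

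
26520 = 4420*6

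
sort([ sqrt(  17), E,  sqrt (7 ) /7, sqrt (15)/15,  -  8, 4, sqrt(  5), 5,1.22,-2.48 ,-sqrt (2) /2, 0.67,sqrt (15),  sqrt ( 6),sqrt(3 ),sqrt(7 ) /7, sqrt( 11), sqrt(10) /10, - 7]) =[ - 8, - 7,-2.48, - sqrt( 2 ) /2,sqrt ( 15)/15 , sqrt( 10)/10, sqrt( 7 ) /7, sqrt(7) /7, 0.67, 1.22, sqrt ( 3 ),sqrt ( 5), sqrt(6),E,sqrt(11), sqrt( 15), 4, sqrt( 17 ), 5]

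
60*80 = 4800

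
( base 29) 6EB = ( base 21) C83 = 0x1557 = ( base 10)5463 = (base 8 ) 12527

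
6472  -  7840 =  - 1368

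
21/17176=21/17176 = 0.00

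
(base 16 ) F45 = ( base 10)3909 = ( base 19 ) afe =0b111101000101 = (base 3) 12100210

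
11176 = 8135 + 3041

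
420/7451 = 420/7451= 0.06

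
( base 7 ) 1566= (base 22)16K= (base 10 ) 636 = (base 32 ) js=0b1001111100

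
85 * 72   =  6120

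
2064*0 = 0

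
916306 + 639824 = 1556130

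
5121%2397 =327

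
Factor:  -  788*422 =  -  332536 = - 2^3*197^1*211^1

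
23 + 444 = 467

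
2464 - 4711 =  - 2247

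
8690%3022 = 2646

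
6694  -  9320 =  - 2626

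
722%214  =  80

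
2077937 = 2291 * 907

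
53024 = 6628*8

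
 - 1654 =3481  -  5135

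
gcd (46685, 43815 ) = 5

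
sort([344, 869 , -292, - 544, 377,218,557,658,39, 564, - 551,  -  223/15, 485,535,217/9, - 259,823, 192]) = [ - 551,-544, - 292, - 259, - 223/15,217/9, 39,192,218,344,377,485, 535 , 557, 564, 658, 823, 869 ] 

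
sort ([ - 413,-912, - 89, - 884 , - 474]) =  [-912,  -  884, - 474 ,-413, - 89] 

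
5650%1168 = 978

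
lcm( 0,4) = 0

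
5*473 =2365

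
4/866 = 2/433= 0.00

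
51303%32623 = 18680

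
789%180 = 69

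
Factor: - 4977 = - 3^2*7^1 * 79^1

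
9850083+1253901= 11103984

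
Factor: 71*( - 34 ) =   -  2^1*17^1* 71^1=-2414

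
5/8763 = 5/8763 = 0.00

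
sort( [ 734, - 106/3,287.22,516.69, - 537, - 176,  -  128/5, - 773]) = [-773,-537,-176 ,-106/3, - 128/5 , 287.22,516.69,734 ] 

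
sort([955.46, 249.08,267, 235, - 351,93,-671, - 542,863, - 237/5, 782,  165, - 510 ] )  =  [-671,-542,-510, - 351, - 237/5, 93,  165,  235, 249.08,267, 782, 863, 955.46 ] 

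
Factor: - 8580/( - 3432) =2^(-1)*5^1 =5/2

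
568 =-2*( - 284) 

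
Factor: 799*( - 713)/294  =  -2^( - 1)*3^( - 1)*7^ ( - 2)* 17^1 * 23^1*31^1*  47^1 = - 569687/294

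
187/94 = 187/94=1.99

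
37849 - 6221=31628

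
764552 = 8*95569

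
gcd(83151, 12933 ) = 9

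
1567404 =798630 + 768774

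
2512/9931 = 2512/9931 = 0.25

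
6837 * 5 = 34185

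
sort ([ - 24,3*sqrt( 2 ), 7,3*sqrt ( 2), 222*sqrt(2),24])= [-24,  3*sqrt( 2 ),3 *sqrt(2), 7, 24, 222*sqrt ( 2 ) ] 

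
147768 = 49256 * 3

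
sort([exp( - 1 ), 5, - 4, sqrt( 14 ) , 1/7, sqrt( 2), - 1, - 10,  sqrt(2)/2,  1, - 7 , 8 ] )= [ - 10, - 7 , - 4, - 1, 1/7, exp ( - 1) , sqrt( 2)/2 , 1,sqrt( 2 ) , sqrt( 14 ),  5,8 ] 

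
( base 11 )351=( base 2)110100011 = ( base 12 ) 2AB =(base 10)419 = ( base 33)cn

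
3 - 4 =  - 1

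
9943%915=793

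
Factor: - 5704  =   - 2^3*23^1 * 31^1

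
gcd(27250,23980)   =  1090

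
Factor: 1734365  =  5^1*346873^1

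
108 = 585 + -477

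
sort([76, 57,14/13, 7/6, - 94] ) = [ - 94, 14/13,7/6,57, 76]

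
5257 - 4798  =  459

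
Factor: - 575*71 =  - 5^2*23^1*71^1= - 40825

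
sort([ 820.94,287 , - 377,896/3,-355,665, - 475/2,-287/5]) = [ - 377, - 355, - 475/2, - 287/5,287,896/3,665, 820.94] 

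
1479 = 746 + 733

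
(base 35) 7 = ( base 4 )13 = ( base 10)7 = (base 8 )7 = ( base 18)7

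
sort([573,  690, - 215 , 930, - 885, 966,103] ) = [-885, - 215,  103, 573, 690,  930,966] 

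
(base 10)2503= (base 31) 2IN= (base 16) 9C7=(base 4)213013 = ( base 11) 1976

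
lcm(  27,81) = 81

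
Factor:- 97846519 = -97^1*557^1*1811^1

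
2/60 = 1/30= 0.03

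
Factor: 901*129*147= 3^2*7^2*17^1*43^1*53^1 = 17085663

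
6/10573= 6/10573  =  0.00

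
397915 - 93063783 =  - 92665868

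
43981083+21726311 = 65707394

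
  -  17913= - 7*2559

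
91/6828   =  91/6828 =0.01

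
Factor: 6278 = 2^1*43^1*73^1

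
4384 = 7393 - 3009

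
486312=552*881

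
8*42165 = 337320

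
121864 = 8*15233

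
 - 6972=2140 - 9112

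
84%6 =0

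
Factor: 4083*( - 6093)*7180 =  - 2^2*3^3*5^1*359^1 *677^1*1361^1 = - 178622022420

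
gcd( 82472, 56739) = 1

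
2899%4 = 3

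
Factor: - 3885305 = -5^1 * 109^1*7129^1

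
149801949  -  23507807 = 126294142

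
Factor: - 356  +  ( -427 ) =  - 3^3*29^1 =- 783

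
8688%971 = 920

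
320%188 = 132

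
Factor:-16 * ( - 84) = 1344= 2^6*3^1 * 7^1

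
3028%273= 25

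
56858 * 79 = 4491782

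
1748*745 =1302260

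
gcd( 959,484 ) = 1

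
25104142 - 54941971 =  -29837829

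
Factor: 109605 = 3^1*5^1*7307^1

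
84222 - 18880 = 65342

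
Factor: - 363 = -3^1*11^2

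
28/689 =28/689 = 0.04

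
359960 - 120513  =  239447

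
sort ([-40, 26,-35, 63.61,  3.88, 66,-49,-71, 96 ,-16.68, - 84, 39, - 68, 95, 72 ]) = [  -  84, - 71,-68,-49 ,  -  40, - 35,-16.68,  3.88, 26, 39, 63.61, 66,72,95,96]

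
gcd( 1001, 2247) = 7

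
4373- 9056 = -4683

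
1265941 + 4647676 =5913617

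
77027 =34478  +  42549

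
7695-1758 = 5937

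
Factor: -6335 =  - 5^1*7^1*181^1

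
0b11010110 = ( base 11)185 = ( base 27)7p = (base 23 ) 97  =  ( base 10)214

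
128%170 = 128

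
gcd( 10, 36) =2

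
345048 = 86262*4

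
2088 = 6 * 348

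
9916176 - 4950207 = 4965969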